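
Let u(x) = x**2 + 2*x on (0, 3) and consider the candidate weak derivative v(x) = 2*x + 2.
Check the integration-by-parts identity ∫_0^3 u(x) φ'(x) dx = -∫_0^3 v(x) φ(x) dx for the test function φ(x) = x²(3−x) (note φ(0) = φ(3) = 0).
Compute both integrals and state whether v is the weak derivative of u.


LHS = -189/5, RHS = -189/5. Yes, v = u' weakly.

u(x) = x**2 + 2*x, classical derivative u'(x) = 2*x + 2.
φ(x) = x²(3−x), so φ'(x) = 3*x*(2 - x).
Note φ(0) = φ(3) = 0, so the boundary term u·φ vanishes.
LHS = ∫_0^3 u(x) φ'(x) dx = ∫_0^3 (-3*x^4 + 12*x^2) dx. Term by term:
  ∫_0^3 -3*x^4 dx = -729/5;  ∫_0^3 12*x^2 dx = 108.
Sum: -729/5 + 108 = -189/5.
So LHS = -189/5.
∫_0^3 v(x) φ(x) dx = ∫_0^3 (-2*x^4 + 4*x^3 + 6*x^2) dx. Term by term:
  ∫_0^3 -2*x^4 dx = -486/5;  ∫_0^3 4*x^3 dx = 81;  ∫_0^3 6*x^2 dx = 54.
Sum: -486/5 + 81 + 54 = 189/5.
So RHS = -∫_0^3 v(x) φ(x) dx = -189/5.
LHS = RHS, so the identity holds for this test φ.
Moreover u is smooth here and v(x) = u'(x) = 2*x + 2 pointwise, so the identity holds for every test function. Hence v is the weak derivative of u.


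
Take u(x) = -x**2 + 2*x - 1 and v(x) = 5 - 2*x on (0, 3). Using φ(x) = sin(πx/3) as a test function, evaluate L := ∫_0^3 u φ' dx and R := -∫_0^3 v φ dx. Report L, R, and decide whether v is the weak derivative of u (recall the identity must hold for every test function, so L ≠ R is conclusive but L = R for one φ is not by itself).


LHS = 6/π, RHS = -12/π. No, v is not the weak derivative of u.

u(x) = -x**2 + 2*x - 1, classical derivative u'(x) = 2 - 2*x.
φ(x) = sin(πx/3), so φ'(x) = π*cos(π*x/3)/3.
Note φ(0) = φ(3) = 0, so the boundary term u·φ vanishes.
LHS = ∫_0^3 u(x) φ'(x) dx = ∫_0^3 (-π*x^2*cos(π*x/3)/3 + 2*π*x*cos(π*x/3)/3 - π*cos(π*x/3)/3) dx. Term by term:
  ∫_0^3 -π*cos(π*x/3)/3 dx = 0;  ∫_0^3 -π*x^2*cos(π*x/3)/3 dx = 18/π;  ∫_0^3 2*π*x*cos(π*x/3)/3 dx = -12/π.
Sum: 0 + 18/π − 12/π = 6/π.
So LHS = 6/π.
∫_0^3 v(x) φ(x) dx = ∫_0^3 (-2*x*sin(π*x/3) + 5*sin(π*x/3)) dx. Term by term:
  ∫_0^3 5*sin(π*x/3) dx = 30/π;  ∫_0^3 -2*x*sin(π*x/3) dx = -18/π.
Sum: 30/π − 18/π = 12/π.
So RHS = -∫_0^3 v(x) φ(x) dx = -12/π.
LHS − RHS = 18/π ≠ 0, so the identity fails.
(For a valid weak derivative the identity must hold for EVERY test function, in particular this one. The failure shows v is NOT the weak derivative of u.)
Correct weak derivative would be u'(x) = 2 - 2*x.


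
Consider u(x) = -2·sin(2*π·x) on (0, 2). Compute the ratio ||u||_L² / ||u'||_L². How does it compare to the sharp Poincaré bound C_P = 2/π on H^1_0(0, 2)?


||u||_L² / ||u'||_L² = 1/(2*π) < C_P = 2/π.

u(x) = -2·sin(2*π·x), so u'(x) = -4*π*cos(2*π*x).
Writing u(x) = A·sin(kπx/L) with A = -2 and k = 4, use ∫_0^L sin²(kπx/L) dx = L/2 and ∫_0^L cos²(kπx/L) dx = L/2.
u² = 4·sin²(2*π·x) and (u')² = 16*π^2·cos²(2*π·x), and each of sin², cos² integrates to L/2 = 1 over (0, 2).
∫_0^2 u² dx = 4, so ||u||_L² = 2.
∫_0^2 (u')² dx = 16*π^2, so ||u'||_L² = 4*π.
Ratio ||u||_L² / ||u'||_L² = 1/(2*π).
Sharp Poincaré constant on H^1_0(0, 2) is C_P = L/π = 2/π, achieved by sin(π/2·x).
This is the k = 4 harmonic; the ratio L/(kπ) is strictly less than C_P = L/π, consistent with the sharp inequality ||u||_L² ≤ C_P ||u'||_L².


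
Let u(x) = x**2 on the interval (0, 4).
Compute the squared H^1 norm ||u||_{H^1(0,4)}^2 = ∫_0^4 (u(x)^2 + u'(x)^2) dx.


||u||_{H^1}^2 = 4352/15

The H^1 norm (squared) on an interval (0, L) is
  ||u||_{H^1}^2 = ∫_0^L u(x)^2 dx + ∫_0^L u'(x)^2 dx.
Compute u'(x) = 2*x.
Then u(x)^2 = x**4 and u'(x)^2 = 4*x**2.
Integrate each monomial from 0 to 4 using ∫_0^4 c·x^n dx = c·4^(n+1)/(n+1):
  ∫_0^4 u(x)^2 dx = ∫_0^4 (x^4) dx. Term by term:
    ∫_0^4 x^4 dx = 1024/5.
  ∫_0^4 u'(x)^2 dx = ∫_0^4 (4*x^2) dx. Term by term:
    ∫_0^4 4*x^2 dx = 256/3.
Adding: ||u||_{H^1}^2 = 1024/5 + 256/3 = 4352/15.


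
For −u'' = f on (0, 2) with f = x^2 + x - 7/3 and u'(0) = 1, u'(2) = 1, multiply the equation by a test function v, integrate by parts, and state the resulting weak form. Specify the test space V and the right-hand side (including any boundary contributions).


V = H^1(0, 2) (v unrestricted at boundary; u is determined up to an additive constant); weak form: ∫_0^2 u'v' dx = ∫_0^2 (x^2 + x - 7/3) v dx + v(2) − v(0) for all v ∈ V.

Multiply both sides by a test function v and integrate from 0 to 2:
  ∫_0^2 −u''(x) v(x) dx = ∫_0^2 f(x) v(x) dx.
Integrate the LHS by parts once:
  ∫_0^2 −u'' v dx = −[u'(x) v(x)]_0^2 + ∫_0^2 u'(x) v'(x) dx.
Thus ∫_0^2 u'(x) v'(x) dx = ∫_0^2 f(x) v(x) dx + [u'(x) v(x)]_0^2.
Choose V so that boundary terms are either known or forced to vanish.
u has inhomogeneous Neumann u'(0) = 1, u'(2) = 1. [u' v]_0^2 = (1)·v(2) − (1)·v(0) = v(2) − v(0). Take V = H^1(0, 2); boundary term becomes part of RHS.
Weak formulation: find u (satisfying any essential BC) such that ∫_0^2 u'(x) v'(x) dx = ∫_0^2 f v dx + v(2) − v(0) for all v ∈ V (Neumann data are natural BCs: they enter the RHS as boundary terms).
Substituting f(x) = x^2 + x - 7/3, the right-hand side is ∫_0^2 (x^2 + x - 7/3) v dx + v(2) − v(0).
Compatibility check (pure Neumann): taking v ≡ 1 ∈ V gives 0 = ∫_0^2 f dx + (1) − (1), i.e. ∫_0^2 f dx must equal u'(0) − u'(2) = 0. Indeed ∫_0^2 (x^2 + x - 7/3) dx = 0, so the data are compatible. The solution is then unique only up to an additive constant (fix it e.g. by requiring ∫_0^2 u dx = 0).


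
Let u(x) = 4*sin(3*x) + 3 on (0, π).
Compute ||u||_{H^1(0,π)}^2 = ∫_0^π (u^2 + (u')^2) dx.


||u||_{H^1(0,π)}^2 = 16 + 89*π

u'(x) = 12*cos(3*x).
Expand u² and (u')² and integrate term by term on (0, π), using: for integers n ≥ 1, ∫_0^π sin²(nx) dx = ∫_0^π cos²(nx) dx = π/2; for n ≠ n', ∫_0^π sin(nx)sin(n'x) dx = ∫_0^π cos(nx)cos(n'x) dx = 0; and by product-to-sum, ∫_0^π sin(nx)cos(n'x) dx = ½∫_0^π [sin((n+n')x) + sin((n−n')x)] dx, which is 0 when n+n' is even and 2n/(n²−n'²) when n+n' is odd (it need not vanish on (0, π)). For the constant mode: ∫_0^π 1 dx = π, ∫_0^π cos(nx) dx = 0, ∫_0^π sin(nx) dx = (1−(−1)^n)/n.
  u² squared terms: (3)²·∫1 dx = 9·π = 9*π;  (4)²·∫sin(3x)² dx = 16·π/2 = 8*π.
  u² cross terms: 2·(3)·(4)·∫1·sin(3x) dx = 24·(2/3) = 16.
  So ∫_0^π u² dx = 9*π + 8*π + 16 = 16 + 17*π.
  (u')² squared terms: (12)²·∫cos(3x)² dx = 144·π/2 = 72*π.
  So ∫_0^π (u')² dx = 72*π.
||u||_{H^1}^2 = (16 + 17*π) + (72*π) = 16 + 89*π.


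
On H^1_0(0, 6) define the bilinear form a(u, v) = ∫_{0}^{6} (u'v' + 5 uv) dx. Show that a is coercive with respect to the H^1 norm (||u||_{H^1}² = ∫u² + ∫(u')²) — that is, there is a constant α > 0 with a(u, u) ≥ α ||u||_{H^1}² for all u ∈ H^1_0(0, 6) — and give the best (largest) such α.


α = 1

Coercivity of a(·,·) on H^1_0(0, 6) means a(u, u) ≥ α ||u||_{H^1}² for every u ∈ H^1_0.
The interval has length L = 6, and Poincaré/coercivity depend only on L. Here a(u, u) = ∫(u')² + (5)·∫u².
Here c = 5 ≥ 1, so a(u,u) = ∫(u')² + c∫u² ≥ ∫(u')² + ∫u² = ||u||_{H^1}², i.e. α = 1 works. No larger α is possible: a(u,u) ≥ α||u||_{H^1}² means (1−α)∫(u')² ≥ (α−c)∫u², and for the modes u_n = sin(nπ(x−x₀)/L) (x₀ the left endpoint) one has ∫u_n²/∫(u_n')² = (L/(nπ))² → 0, so a(u_n,u_n)/||u_n||_{H^1}² → 1. Hence the optimal constant is α = 1.
Therefore α = 1.


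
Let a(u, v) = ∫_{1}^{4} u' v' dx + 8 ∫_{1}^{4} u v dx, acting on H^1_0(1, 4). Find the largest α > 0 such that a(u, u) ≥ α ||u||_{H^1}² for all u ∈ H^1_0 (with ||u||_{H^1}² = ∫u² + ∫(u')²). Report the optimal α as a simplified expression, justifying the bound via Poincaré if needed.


α = 1

Coercivity of a(·,·) on H^1_0(1, 4) means a(u, u) ≥ α ||u||_{H^1}² for every u ∈ H^1_0.
The interval has length L = 3, and Poincaré/coercivity depend only on L. Here a(u, u) = ∫(u')² + (8)·∫u².
Here c = 8 ≥ 1, so a(u,u) = ∫(u')² + c∫u² ≥ ∫(u')² + ∫u² = ||u||_{H^1}², i.e. α = 1 works. No larger α is possible: a(u,u) ≥ α||u||_{H^1}² means (1−α)∫(u')² ≥ (α−c)∫u², and for the modes u_n = sin(nπ(x−x₀)/L) (x₀ the left endpoint) one has ∫u_n²/∫(u_n')² = (L/(nπ))² → 0, so a(u_n,u_n)/||u_n||_{H^1}² → 1. Hence the optimal constant is α = 1.
Therefore α = 1.


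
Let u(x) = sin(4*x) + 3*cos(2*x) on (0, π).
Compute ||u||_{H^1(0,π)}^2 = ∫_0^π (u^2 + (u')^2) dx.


||u||_{H^1(0,π)}^2 = 31*π

u'(x) = -6*sin(2*x) + 4*cos(4*x).
Expand u² and (u')² and integrate term by term on (0, π), using: for integers n ≥ 1, ∫_0^π sin²(nx) dx = ∫_0^π cos²(nx) dx = π/2; for n ≠ n', ∫_0^π sin(nx)sin(n'x) dx = ∫_0^π cos(nx)cos(n'x) dx = 0; and by product-to-sum, ∫_0^π sin(nx)cos(n'x) dx = ½∫_0^π [sin((n+n')x) + sin((n−n')x)] dx, which is 0 when n+n' is even and 2n/(n²−n'²) when n+n' is odd (it need not vanish on (0, π)).
  u² squared terms: (3)²·∫cos(2x)² dx = 9·π/2 = 9*π/2;  (1)²·∫sin(4x)² dx = 1·π/2 = π/2.
  u² cross terms: 2·(3)·(1)·∫cos(2x)·sin(4x) dx = 6·(0) = 0.
  So ∫_0^π u² dx = 9*π/2 + π/2 + 0 = 5*π.
  (u')² squared terms: (-6)²·∫sin(2x)² dx = 36·π/2 = 18*π;  (4)²·∫cos(4x)² dx = 16·π/2 = 8*π.
  (u')² cross terms: 2·(-6)·(4)·∫sin(2x)·cos(4x) dx = -48·(0) = 0.
  So ∫_0^π (u')² dx = 18*π + 8*π + 0 = 26*π.
||u||_{H^1}^2 = (5*π) + (26*π) = 31*π.


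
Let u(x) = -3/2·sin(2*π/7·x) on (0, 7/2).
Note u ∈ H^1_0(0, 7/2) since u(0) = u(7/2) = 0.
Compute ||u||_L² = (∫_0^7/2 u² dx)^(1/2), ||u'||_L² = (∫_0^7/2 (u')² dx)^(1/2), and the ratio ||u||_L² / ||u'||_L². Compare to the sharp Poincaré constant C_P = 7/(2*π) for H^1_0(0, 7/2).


||u||_L² / ||u'||_L² = 7/(2*π) = C_P.

u(x) = -3/2·sin(2*π/7·x), so u'(x) = -3*π*cos(2*π*x/7)/7.
Writing u(x) = A·sin(kπx/L) with A = -3/2 and k = 1, use ∫_0^L sin²(kπx/L) dx = L/2 and ∫_0^L cos²(kπx/L) dx = L/2.
u² = 9/4·sin²(2*π/7·x) and (u')² = 9*π^2/49·cos²(2*π/7·x), and each of sin², cos² integrates to L/2 = 7/4 over (0, 7/2).
∫_0^7/2 u² dx = 63/16, so ||u||_L² = 3*sqrt(7)/4.
∫_0^7/2 (u')² dx = 9*π^2/28, so ||u'||_L² = 3*sqrt(7)*π/14.
Ratio ||u||_L² / ||u'||_L² = 7/(2*π).
Sharp Poincaré constant on H^1_0(0, 7/2) is C_P = L/π = 7/(2*π), achieved by sin(2*π/7·x).
This is the k = 1 eigenfunction (up to amplitude), so the ratio equals the sharp Poincaré constant exactly.


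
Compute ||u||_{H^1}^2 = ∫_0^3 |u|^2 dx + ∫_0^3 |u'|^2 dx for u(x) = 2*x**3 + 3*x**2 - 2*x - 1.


||u||_{H^1}^2 = 197922/35

The H^1 norm (squared) on an interval (0, L) is
  ||u||_{H^1}^2 = ∫_0^L u(x)^2 dx + ∫_0^L u'(x)^2 dx.
Compute u'(x) = 6*x**2 + 6*x - 2.
Then u(x)^2 = 4*x**6 + 12*x**5 + x**4 - 16*x**3 - 2*x**2 + 4*x + 1 and u'(x)^2 = 36*x**4 + 72*x**3 + 12*x**2 - 24*x + 4.
Integrate each monomial from 0 to 3 using ∫_0^3 c·x^n dx = c·3^(n+1)/(n+1):
  ∫_0^3 u(x)^2 dx = ∫_0^3 (4*x^6 + 12*x^5 + x^4 - 16*x^3 - 2*x^2 + 4*x + 1) dx. Term by term:
    ∫_0^3 4*x^6 dx = 8748/7;  ∫_0^3 12*x^5 dx = 1458;  ∫_0^3 x^4 dx = 243/5;
    ∫_0^3 -16*x^3 dx = -324;  ∫_0^3 -2*x^2 dx = -18;  ∫_0^3 4*x dx = 18;
    ∫_0^3 1 dx = 3.
  Sum: 8748/7 + 1458 + 243/5 − 324 − 18 + 18 + 3 = 85236/35.
  ∫_0^3 u'(x)^2 dx = ∫_0^3 (36*x^4 + 72*x^3 + 12*x^2 - 24*x + 4) dx. Term by term:
    ∫_0^3 36*x^4 dx = 8748/5;  ∫_0^3 72*x^3 dx = 1458;  ∫_0^3 12*x^2 dx = 108;
    ∫_0^3 -24*x dx = -108;  ∫_0^3 4 dx = 12.
  Sum: 8748/5 + 1458 + 108 − 108 + 12 = 16098/5.
Adding: ||u||_{H^1}^2 = 85236/35 + 16098/5 = 197922/35.


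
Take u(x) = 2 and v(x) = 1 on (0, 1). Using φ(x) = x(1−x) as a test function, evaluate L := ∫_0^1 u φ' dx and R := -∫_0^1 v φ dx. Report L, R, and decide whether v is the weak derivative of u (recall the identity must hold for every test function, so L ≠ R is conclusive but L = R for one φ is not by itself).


LHS = 0, RHS = -1/6. No, v is not the weak derivative of u.

u(x) = 2, classical derivative u'(x) = 0.
φ(x) = x(1−x), so φ'(x) = 1 - 2*x.
Note φ(0) = φ(1) = 0, so the boundary term u·φ vanishes.
LHS = ∫_0^1 u(x) φ'(x) dx = ∫_0^1 (2 - 4*x) dx. Term by term:
  ∫_0^1 -4*x dx = -2;  ∫_0^1 2 dx = 2.
Sum: -2 + 2 = 0.
So LHS = 0.
∫_0^1 v(x) φ(x) dx = ∫_0^1 (-x^2 + x) dx. Term by term:
  ∫_0^1 -x^2 dx = -1/3;  ∫_0^1 x dx = 1/2.
Sum: -1/3 + 1/2 = 1/6.
So RHS = -∫_0^1 v(x) φ(x) dx = -1/6.
LHS − RHS = 1/6 ≠ 0, so the identity fails.
(For a valid weak derivative the identity must hold for EVERY test function, in particular this one. The failure shows v is NOT the weak derivative of u.)
Correct weak derivative would be u'(x) = 0.


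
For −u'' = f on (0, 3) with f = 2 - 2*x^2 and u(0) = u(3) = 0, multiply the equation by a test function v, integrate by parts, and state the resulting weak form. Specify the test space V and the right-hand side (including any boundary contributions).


V = H^1_0(0, 3) (so v(0) = v(3) = 0); weak form: ∫_0^3 u'v' dx = ∫_0^3 (2 - 2*x^2) v dx for all v ∈ V.

Multiply both sides by a test function v and integrate from 0 to 3:
  ∫_0^3 −u''(x) v(x) dx = ∫_0^3 f(x) v(x) dx.
Integrate the LHS by parts once:
  ∫_0^3 −u'' v dx = −[u'(x) v(x)]_0^3 + ∫_0^3 u'(x) v'(x) dx.
Thus ∫_0^3 u'(x) v'(x) dx = ∫_0^3 f(x) v(x) dx + [u'(x) v(x)]_0^3.
Choose V so that boundary terms are either known or forced to vanish.
u is Dirichlet: u(0) = u(3) = 0. Let V = H^1_0(0, 3); then v(0) = v(3) = 0, and [u' v]_0^3 = 0.
Weak formulation: find u (satisfying any essential BC) such that ∫_0^3 u'(x) v'(x) dx = ∫_0^3 f v dx for all v ∈ V.
Substituting f(x) = 2 - 2*x^2, the right-hand side is ∫_0^3 (2 - 2*x^2) v dx.


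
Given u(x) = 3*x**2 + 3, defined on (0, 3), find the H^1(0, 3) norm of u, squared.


||u||_{H^1}^2 = 4752/5

The H^1 norm (squared) on an interval (0, L) is
  ||u||_{H^1}^2 = ∫_0^L u(x)^2 dx + ∫_0^L u'(x)^2 dx.
Compute u'(x) = 6*x.
Then u(x)^2 = 9*x**4 + 18*x**2 + 9 and u'(x)^2 = 36*x**2.
Integrate each monomial from 0 to 3 using ∫_0^3 c·x^n dx = c·3^(n+1)/(n+1):
  ∫_0^3 u(x)^2 dx = ∫_0^3 (9*x^4 + 18*x^2 + 9) dx. Term by term:
    ∫_0^3 9*x^4 dx = 2187/5;  ∫_0^3 18*x^2 dx = 162;  ∫_0^3 9 dx = 27.
  Sum: 2187/5 + 162 + 27 = 3132/5.
  ∫_0^3 u'(x)^2 dx = ∫_0^3 (36*x^2) dx. Term by term:
    ∫_0^3 36*x^2 dx = 324.
Adding: ||u||_{H^1}^2 = 3132/5 + 324 = 4752/5.


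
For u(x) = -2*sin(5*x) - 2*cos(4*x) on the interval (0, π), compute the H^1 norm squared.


||u||_{H^1(0,π)}^2 = 1360/9 + 86*π

u'(x) = 8*sin(4*x) - 10*cos(5*x).
Expand u² and (u')² and integrate term by term on (0, π), using: for integers n ≥ 1, ∫_0^π sin²(nx) dx = ∫_0^π cos²(nx) dx = π/2; for n ≠ n', ∫_0^π sin(nx)sin(n'x) dx = ∫_0^π cos(nx)cos(n'x) dx = 0; and by product-to-sum, ∫_0^π sin(nx)cos(n'x) dx = ½∫_0^π [sin((n+n')x) + sin((n−n')x)] dx, which is 0 when n+n' is even and 2n/(n²−n'²) when n+n' is odd (it need not vanish on (0, π)).
  u² squared terms: (-2)²·∫cos(4x)² dx = 4·π/2 = 2*π;  (-2)²·∫sin(5x)² dx = 4·π/2 = 2*π.
  u² cross terms: 2·(-2)·(-2)·∫cos(4x)·sin(5x) dx = 8·(10/9) = 80/9.
  So ∫_0^π u² dx = 2*π + 2*π + 80/9 = 80/9 + 4*π.
  (u')² squared terms: (-10)²·∫cos(5x)² dx = 100·π/2 = 50*π;  (8)²·∫sin(4x)² dx = 64·π/2 = 32*π.
  (u')² cross terms: 2·(-10)·(8)·∫cos(5x)·sin(4x) dx = -160·(-8/9) = 1280/9.
  So ∫_0^π (u')² dx = 50*π + 32*π + 1280/9 = 1280/9 + 82*π.
||u||_{H^1}^2 = (80/9 + 4*π) + (1280/9 + 82*π) = 1360/9 + 86*π.


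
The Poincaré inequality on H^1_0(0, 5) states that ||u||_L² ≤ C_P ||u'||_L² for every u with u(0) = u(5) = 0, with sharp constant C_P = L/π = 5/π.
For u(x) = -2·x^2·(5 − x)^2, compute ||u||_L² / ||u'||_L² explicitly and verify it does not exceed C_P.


||u||_L² / ||u'||_L² = 5*sqrt(3)/6 < C_P = 5/π.

u(x) = -2·x^2·(5 − x)^2, so u'(x) = 4*x*(x*(5 - x) - (x - 5)^2).
u(x) = -2·x^2·(5 − x)^2 vanishes at x = 0 and x = 5, so u ∈ H^1_0(0, 5). Differentiate via the product rule and integrate the resulting polynomials term by term.
  ∫_0^5 u² dx = ∫_0^5 (4*x^8 - 80*x^7 + 600*x^6 - 2000*x^5 + 2500*x^4) dx. Term by term:
    ∫_0^5 4*x^8 dx = 7812500/9;  ∫_0^5 -80*x^7 dx = -3906250;  ∫_0^5 600*x^6 dx = 46875000/7;
    ∫_0^5 -2000*x^5 dx = -15625000/3;  ∫_0^5 2500*x^4 dx = 1562500.
  Sum: 7812500/9 − 3906250 + 46875000/7 − 15625000/3 + 1562500 = 781250/63.
  ∫_0^5 (u')² dx = ∫_0^5 (64*x^6 - 960*x^5 + 5200*x^4 - 12000*x^3 + 10000*x^2) dx. Term by term:
    ∫_0^5 64*x^6 dx = 5000000/7;  ∫_0^5 -960*x^5 dx = -2500000;  ∫_0^5 5200*x^4 dx = 3250000;
    ∫_0^5 -12000*x^3 dx = -1875000;  ∫_0^5 10000*x^2 dx = 1250000/3.
  Sum: 5000000/7 − 2500000 + 3250000 − 1875000 + 1250000/3 = 125000/21.
∫_0^5 u² dx = 781250/63, so ||u||_L² = 625*sqrt(14)/21.
∫_0^5 (u')² dx = 125000/21, so ||u'||_L² = 250*sqrt(42)/21.
Ratio ||u||_L² / ||u'||_L² = 5*sqrt(3)/6.
Sharp Poincaré constant on H^1_0(0, 5) is C_P = L/π = 5/π, achieved by sin(π/5·x).
A polynomial bump cannot attain the sharp Poincaré constant (only the first sine eigenfunction does), so the ratio is strictly less than C_P, consistent with ||u||_L² ≤ C_P ||u'||_L².


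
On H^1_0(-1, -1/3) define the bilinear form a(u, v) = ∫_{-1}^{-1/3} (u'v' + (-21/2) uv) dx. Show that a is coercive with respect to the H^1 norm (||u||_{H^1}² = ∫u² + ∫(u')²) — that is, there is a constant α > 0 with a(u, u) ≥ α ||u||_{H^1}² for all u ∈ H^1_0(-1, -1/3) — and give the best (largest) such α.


α = 3*(-14 + 3*π^2)/(4 + 9*π^2)

Coercivity of a(·,·) on H^1_0(-1, -1/3) means a(u, u) ≥ α ||u||_{H^1}² for every u ∈ H^1_0.
The interval has length L = 2/3, and Poincaré/coercivity depend only on L. Here a(u, u) = ∫(u')² + (-21/2)·∫u².
Here c = -21/2 < 0 with |c| < (π/L)² = 9*π^2/4, so coercivity still holds. The condition a(u,u) ≥ α||u||_{H^1}² reads (1−α)∫(u')² ≥ (α−c)∫u². Any admissible α is ≤ 1 (rapidly oscillating u have ∫u²/∫(u')² → 0), and α = 1 would force 0 ≥ (1−c)∫u², impossible since c < 1; so 1−α > 0. By the sharp Poincaré inequality on H^1_0 of an interval of length L, ∫(u')² ≥ (π/L)²∫u² with equality for the first sine mode sin(π(x−x₀)/L) (x₀ the left endpoint), so the inequality holds for all u iff (1−α)(π/L)² ≥ α − c, i.e. α ≤ ((π/L)² + c)/((π/L)² + 1) = (1 + c(L/π)²)/(1 + (L/π)²). (Direct route, valid since c ≤ 0: Poincaré gives c∫u² ≥ c(L/π)²∫(u')², so a(u,u) ≥ (1 + c(L/π)²)∫(u')², while ||u||_{H^1}² ≤ (1 + (L/π)²)∫(u')²; dividing yields the same α.) With (π/L)² = 9*π^2/4 and c = -21/2, the largest admissible constant is α = ((π/L)² + c)/((π/L)² + 1).
Simplifying, α = 3*(-14 + 3*π^2)/(4 + 9*π^2).


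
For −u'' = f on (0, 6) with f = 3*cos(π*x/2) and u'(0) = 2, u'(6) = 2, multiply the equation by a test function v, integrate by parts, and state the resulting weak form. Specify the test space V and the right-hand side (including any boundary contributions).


V = H^1(0, 6) (v unrestricted at boundary; u is determined up to an additive constant); weak form: ∫_0^6 u'v' dx = ∫_0^6 (3*cos(π*x/2)) v dx + 2·v(6) − 2·v(0) for all v ∈ V.

Multiply both sides by a test function v and integrate from 0 to 6:
  ∫_0^6 −u''(x) v(x) dx = ∫_0^6 f(x) v(x) dx.
Integrate the LHS by parts once:
  ∫_0^6 −u'' v dx = −[u'(x) v(x)]_0^6 + ∫_0^6 u'(x) v'(x) dx.
Thus ∫_0^6 u'(x) v'(x) dx = ∫_0^6 f(x) v(x) dx + [u'(x) v(x)]_0^6.
Choose V so that boundary terms are either known or forced to vanish.
u has inhomogeneous Neumann u'(0) = 2, u'(6) = 2. [u' v]_0^6 = (2)·v(6) − (2)·v(0) = 2·v(6) − 2·v(0). Take V = H^1(0, 6); boundary term becomes part of RHS.
Weak formulation: find u (satisfying any essential BC) such that ∫_0^6 u'(x) v'(x) dx = ∫_0^6 f v dx + 2·v(6) − 2·v(0) for all v ∈ V (Neumann data are natural BCs: they enter the RHS as boundary terms).
Substituting f(x) = 3*cos(π*x/2), the right-hand side is ∫_0^6 (3*cos(π*x/2)) v dx + 2·v(6) − 2·v(0).
Compatibility check (pure Neumann): taking v ≡ 1 ∈ V gives 0 = ∫_0^6 f dx + (2) − (2), i.e. ∫_0^6 f dx must equal u'(0) − u'(6) = 0. Indeed ∫_0^6 (3*cos(π*x/2)) dx = 0, so the data are compatible. The solution is then unique only up to an additive constant (fix it e.g. by requiring ∫_0^6 u dx = 0).


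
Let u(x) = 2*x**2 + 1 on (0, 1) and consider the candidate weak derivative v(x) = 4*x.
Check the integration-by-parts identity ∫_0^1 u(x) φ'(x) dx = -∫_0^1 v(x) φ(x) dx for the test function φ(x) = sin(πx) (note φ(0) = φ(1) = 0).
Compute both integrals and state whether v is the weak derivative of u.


LHS = -4/π, RHS = -4/π. Yes, v = u' weakly.

u(x) = 2*x**2 + 1, classical derivative u'(x) = 4*x.
φ(x) = sin(πx), so φ'(x) = π*cos(π*x).
Note φ(0) = φ(1) = 0, so the boundary term u·φ vanishes.
LHS = ∫_0^1 u(x) φ'(x) dx = ∫_0^1 (2*π*x^2*cos(π*x) + π*cos(π*x)) dx. Term by term:
  ∫_0^1 π*cos(π*x) dx = 0;  ∫_0^1 2*π*x^2*cos(π*x) dx = -4/π.
Sum: 0 − 4/π = -4/π.
So LHS = -4/π.
∫_0^1 v(x) φ(x) dx = ∫_0^1 (4*x*sin(π*x)) dx. Term by term:
  ∫_0^1 4*x*sin(π*x) dx = 4/π.
So RHS = -∫_0^1 v(x) φ(x) dx = -4/π.
LHS = RHS, so the identity holds for this test φ.
Moreover u is smooth here and v(x) = u'(x) = 4*x pointwise, so the identity holds for every test function. Hence v is the weak derivative of u.


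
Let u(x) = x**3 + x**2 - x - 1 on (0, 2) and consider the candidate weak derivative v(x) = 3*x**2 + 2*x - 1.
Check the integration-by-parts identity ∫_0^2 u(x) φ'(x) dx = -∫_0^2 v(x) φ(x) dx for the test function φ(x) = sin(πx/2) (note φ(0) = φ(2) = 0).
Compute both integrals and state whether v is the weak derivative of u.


LHS = -28/π + 96/π^3, RHS = -28/π + 96/π^3. Yes, v = u' weakly.

u(x) = x**3 + x**2 - x - 1, classical derivative u'(x) = 3*x**2 + 2*x - 1.
φ(x) = sin(πx/2), so φ'(x) = π*cos(π*x/2)/2.
Note φ(0) = φ(2) = 0, so the boundary term u·φ vanishes.
LHS = ∫_0^2 u(x) φ'(x) dx = ∫_0^2 (π*x^3*cos(π*x/2)/2 + π*x^2*cos(π*x/2)/2 - π*x*cos(π*x/2)/2 - π*cos(π*x/2)/2) dx. Term by term:
  ∫_0^2 -π*cos(π*x/2)/2 dx = 0;  ∫_0^2 π*x^2*cos(π*x/2)/2 dx = -8/π;  ∫_0^2 π*x^3*cos(π*x/2)/2 dx = -24/π + 96/π^3;
  ∫_0^2 -π*x*cos(π*x/2)/2 dx = 4/π.
Sum: 0 − 8/π + -24/π + 96/π^3 + 4/π = -28/π + 96/π^3.
So LHS = -28/π + 96/π^3.
∫_0^2 v(x) φ(x) dx = ∫_0^2 (3*x^2*sin(π*x/2) + 2*x*sin(π*x/2) - sin(π*x/2)) dx. Term by term:
  ∫_0^2 -sin(π*x/2) dx = -4/π;  ∫_0^2 2*x*sin(π*x/2) dx = 8/π;  ∫_0^2 3*x^2*sin(π*x/2) dx = -96/π^3 + 24/π.
Sum: -4/π + 8/π + -96/π^3 + 24/π = -96/π^3 + 28/π.
So RHS = -∫_0^2 v(x) φ(x) dx = -28/π + 96/π^3.
LHS = RHS, so the identity holds for this test φ.
Moreover u is smooth here and v(x) = u'(x) = 3*x**2 + 2*x - 1 pointwise, so the identity holds for every test function. Hence v is the weak derivative of u.


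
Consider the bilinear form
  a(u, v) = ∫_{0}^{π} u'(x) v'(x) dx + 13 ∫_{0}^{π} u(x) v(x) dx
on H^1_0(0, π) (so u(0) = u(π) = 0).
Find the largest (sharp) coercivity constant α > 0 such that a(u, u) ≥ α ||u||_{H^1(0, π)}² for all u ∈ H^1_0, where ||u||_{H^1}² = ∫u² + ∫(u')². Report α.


α = 1

Coercivity of a(·,·) on H^1_0(0, π) means a(u, u) ≥ α ||u||_{H^1}² for every u ∈ H^1_0.
The interval has length L = π, and Poincaré/coercivity depend only on L. Here a(u, u) = ∫(u')² + (13)·∫u².
Here c = 13 ≥ 1, so a(u,u) = ∫(u')² + c∫u² ≥ ∫(u')² + ∫u² = ||u||_{H^1}², i.e. α = 1 works. No larger α is possible: a(u,u) ≥ α||u||_{H^1}² means (1−α)∫(u')² ≥ (α−c)∫u², and for the modes u_n = sin(nπ(x−x₀)/L) (x₀ the left endpoint) one has ∫u_n²/∫(u_n')² = (L/(nπ))² → 0, so a(u_n,u_n)/||u_n||_{H^1}² → 1. Hence the optimal constant is α = 1.
Therefore α = 1.


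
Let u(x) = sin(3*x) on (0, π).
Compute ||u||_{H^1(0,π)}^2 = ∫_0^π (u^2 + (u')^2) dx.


||u||_{H^1(0,π)}^2 = 5*π

u'(x) = 3*cos(3*x).
Expand u² and (u')² and integrate term by term on (0, π), using: for integers n ≥ 1, ∫_0^π sin²(nx) dx = ∫_0^π cos²(nx) dx = π/2; for n ≠ n', ∫_0^π sin(nx)sin(n'x) dx = ∫_0^π cos(nx)cos(n'x) dx = 0; and by product-to-sum, ∫_0^π sin(nx)cos(n'x) dx = ½∫_0^π [sin((n+n')x) + sin((n−n')x)] dx, which is 0 when n+n' is even and 2n/(n²−n'²) when n+n' is odd (it need not vanish on (0, π)).
  u² squared terms: (1)²·∫sin(3x)² dx = 1·π/2 = π/2.
  So ∫_0^π u² dx = π/2.
  (u')² squared terms: (3)²·∫cos(3x)² dx = 9·π/2 = 9*π/2.
  So ∫_0^π (u')² dx = 9*π/2.
||u||_{H^1}^2 = (π/2) + (9*π/2) = 5*π.


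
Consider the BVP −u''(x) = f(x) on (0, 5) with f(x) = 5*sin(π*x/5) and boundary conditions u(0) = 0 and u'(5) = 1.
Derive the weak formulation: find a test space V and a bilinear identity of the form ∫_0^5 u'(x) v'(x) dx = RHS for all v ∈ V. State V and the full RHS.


V = {v ∈ H^1(0, 5) : v(0) = 0} (test functions vanish at x = 0 where u is specified); weak form: ∫_0^5 u'v' dx = ∫_0^5 (5*sin(π*x/5)) v dx + v(5) for all v ∈ V.

Multiply both sides by a test function v and integrate from 0 to 5:
  ∫_0^5 −u''(x) v(x) dx = ∫_0^5 f(x) v(x) dx.
Integrate the LHS by parts once:
  ∫_0^5 −u'' v dx = −[u'(x) v(x)]_0^5 + ∫_0^5 u'(x) v'(x) dx.
Thus ∫_0^5 u'(x) v'(x) dx = ∫_0^5 f(x) v(x) dx + [u'(x) v(x)]_0^5.
Choose V so that boundary terms are either known or forced to vanish.
Mixed BC: u(0) = 0 (Dirichlet) and u'(5) = 1 (Neumann). Define V = {v ∈ H^1(0, 5) : v(0) = 0}. Then [u' v]_0^5 = u'(5)·v(5) − u'(0)·0 = v(5).
Weak formulation: find u (satisfying any essential BC) such that ∫_0^5 u'(x) v'(x) dx = ∫_0^5 f v dx + v(5) for all v ∈ V (Dirichlet at 0 absorbed into V; Neumann datum at x = 5 contributes the boundary term).
Substituting f(x) = 5*sin(π*x/5), the right-hand side is ∫_0^5 (5*sin(π*x/5)) v dx + v(5).


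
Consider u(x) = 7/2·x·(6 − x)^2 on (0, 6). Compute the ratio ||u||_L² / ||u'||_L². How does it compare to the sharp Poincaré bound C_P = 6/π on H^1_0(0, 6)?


||u||_L² / ||u'||_L² = 3*sqrt(14)/7 < C_P = 6/π.

u(x) = 7/2·x·(6 − x)^2, so u'(x) = 21*(x/2 - 3)*(x - 2).
u(x) = 7/2·x·(6 − x)^2 vanishes at x = 0 and x = 6, so u ∈ H^1_0(0, 6). Differentiate via the product rule and integrate the resulting polynomials term by term.
  ∫_0^6 u² dx = ∫_0^6 (49*x^6/4 - 294*x^5 + 2646*x^4 - 10584*x^3 + 15876*x^2) dx. Term by term:
    ∫_0^6 49*x^6/4 dx = 489888;  ∫_0^6 -294*x^5 dx = -2286144;  ∫_0^6 2646*x^4 dx = 20575296/5;
    ∫_0^6 -10584*x^3 dx = -3429216;  ∫_0^6 15876*x^2 dx = 1143072.
  Sum: 489888 − 2286144 + 20575296/5 − 3429216 + 1143072 = 163296/5.
  ∫_0^6 (u')² dx = ∫_0^6 (441*x^4/4 - 1764*x^3 + 9702*x^2 - 21168*x + 15876) dx. Term by term:
    ∫_0^6 441*x^4/4 dx = 857304/5;  ∫_0^6 -1764*x^3 dx = -571536;  ∫_0^6 9702*x^2 dx = 698544;
    ∫_0^6 -21168*x dx = -381024;  ∫_0^6 15876 dx = 95256.
  Sum: 857304/5 − 571536 + 698544 − 381024 + 95256 = 63504/5.
∫_0^6 u² dx = 163296/5, so ||u||_L² = 108*sqrt(70)/5.
∫_0^6 (u')² dx = 63504/5, so ||u'||_L² = 252*sqrt(5)/5.
Ratio ||u||_L² / ||u'||_L² = 3*sqrt(14)/7.
Sharp Poincaré constant on H^1_0(0, 6) is C_P = L/π = 6/π, achieved by sin(π/6·x).
A polynomial bump cannot attain the sharp Poincaré constant (only the first sine eigenfunction does), so the ratio is strictly less than C_P, consistent with ||u||_L² ≤ C_P ||u'||_L².


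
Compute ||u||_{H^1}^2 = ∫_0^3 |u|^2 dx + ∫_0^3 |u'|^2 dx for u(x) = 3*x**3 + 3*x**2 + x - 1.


||u||_{H^1}^2 = 432021/35

The H^1 norm (squared) on an interval (0, L) is
  ||u||_{H^1}^2 = ∫_0^L u(x)^2 dx + ∫_0^L u'(x)^2 dx.
Compute u'(x) = 9*x**2 + 6*x + 1.
Then u(x)^2 = 9*x**6 + 18*x**5 + 15*x**4 - 5*x**2 - 2*x + 1 and u'(x)^2 = 81*x**4 + 108*x**3 + 54*x**2 + 12*x + 1.
Integrate each monomial from 0 to 3 using ∫_0^3 c·x^n dx = c·3^(n+1)/(n+1):
  ∫_0^3 u(x)^2 dx = ∫_0^3 (9*x^6 + 18*x^5 + 15*x^4 - 5*x^2 - 2*x + 1) dx. Term by term:
    ∫_0^3 9*x^6 dx = 19683/7;  ∫_0^3 18*x^5 dx = 2187;  ∫_0^3 15*x^4 dx = 729;
    ∫_0^3 -5*x^2 dx = -45;  ∫_0^3 -2*x dx = -9;  ∫_0^3 1 dx = 3.
  Sum: 19683/7 + 2187 + 729 − 45 − 9 + 3 = 39738/7.
  ∫_0^3 u'(x)^2 dx = ∫_0^3 (81*x^4 + 108*x^3 + 54*x^2 + 12*x + 1) dx. Term by term:
    ∫_0^3 81*x^4 dx = 19683/5;  ∫_0^3 108*x^3 dx = 2187;  ∫_0^3 54*x^2 dx = 486;
    ∫_0^3 12*x dx = 54;  ∫_0^3 1 dx = 3.
  Sum: 19683/5 + 2187 + 486 + 54 + 3 = 33333/5.
Adding: ||u||_{H^1}^2 = 39738/7 + 33333/5 = 432021/35.


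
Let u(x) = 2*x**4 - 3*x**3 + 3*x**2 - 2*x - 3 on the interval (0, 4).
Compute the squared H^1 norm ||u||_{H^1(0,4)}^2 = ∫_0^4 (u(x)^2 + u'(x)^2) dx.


||u||_{H^1}^2 = 41520092/315

The H^1 norm (squared) on an interval (0, L) is
  ||u||_{H^1}^2 = ∫_0^L u(x)^2 dx + ∫_0^L u'(x)^2 dx.
Compute u'(x) = 8*x**3 - 9*x**2 + 6*x - 2.
Then u(x)^2 = 4*x**8 - 12*x**7 + 21*x**6 - 26*x**5 + 9*x**4 + 6*x**3 - 14*x**2 + 12*x + 9 and u'(x)^2 = 64*x**6 - 144*x**5 + 177*x**4 - 140*x**3 + 72*x**2 - 24*x + 4.
Integrate each monomial from 0 to 4 using ∫_0^4 c·x^n dx = c·4^(n+1)/(n+1):
  ∫_0^4 u(x)^2 dx = ∫_0^4 (4*x^8 - 12*x^7 + 21*x^6 - 26*x^5 + 9*x^4 + 6*x^3 - 14*x^2 + 12*x + 9) dx. Term by term:
    ∫_0^4 4*x^8 dx = 1048576/9;  ∫_0^4 -12*x^7 dx = -98304;  ∫_0^4 21*x^6 dx = 49152;
    ∫_0^4 -26*x^5 dx = -53248/3;  ∫_0^4 9*x^4 dx = 9216/5;  ∫_0^4 6*x^3 dx = 384;
    ∫_0^4 -14*x^2 dx = -896/3;  ∫_0^4 12*x dx = 96;  ∫_0^4 9 dx = 36.
  Sum: 1048576/9 − 98304 + 49152 − 53248/3 + 9216/5 + 384 − 896/3 + 96 + 36 = 2325044/45.
  ∫_0^4 u'(x)^2 dx = ∫_0^4 (64*x^6 - 144*x^5 + 177*x^4 - 140*x^3 + 72*x^2 - 24*x + 4) dx. Term by term:
    ∫_0^4 64*x^6 dx = 1048576/7;  ∫_0^4 -144*x^5 dx = -98304;  ∫_0^4 177*x^4 dx = 181248/5;
    ∫_0^4 -140*x^3 dx = -8960;  ∫_0^4 72*x^2 dx = 1536;  ∫_0^4 -24*x dx = -192;
    ∫_0^4 4 dx = 16.
  Sum: 1048576/7 − 98304 + 181248/5 − 8960 + 1536 − 192 + 16 = 2804976/35.
Adding: ||u||_{H^1}^2 = 2325044/45 + 2804976/35 = 41520092/315.


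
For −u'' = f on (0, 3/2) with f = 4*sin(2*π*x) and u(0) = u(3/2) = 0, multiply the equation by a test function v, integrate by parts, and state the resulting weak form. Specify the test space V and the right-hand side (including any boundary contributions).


V = H^1_0(0, 3/2) (so v(0) = v(3/2) = 0); weak form: ∫_0^3/2 u'v' dx = ∫_0^3/2 (4*sin(2*π*x)) v dx for all v ∈ V.

Multiply both sides by a test function v and integrate from 0 to 3/2:
  ∫_0^3/2 −u''(x) v(x) dx = ∫_0^3/2 f(x) v(x) dx.
Integrate the LHS by parts once:
  ∫_0^3/2 −u'' v dx = −[u'(x) v(x)]_0^3/2 + ∫_0^3/2 u'(x) v'(x) dx.
Thus ∫_0^3/2 u'(x) v'(x) dx = ∫_0^3/2 f(x) v(x) dx + [u'(x) v(x)]_0^3/2.
Choose V so that boundary terms are either known or forced to vanish.
u is Dirichlet: u(0) = u(3/2) = 0. Let V = H^1_0(0, 3/2); then v(0) = v(3/2) = 0, and [u' v]_0^3/2 = 0.
Weak formulation: find u (satisfying any essential BC) such that ∫_0^3/2 u'(x) v'(x) dx = ∫_0^3/2 f v dx for all v ∈ V.
Substituting f(x) = 4*sin(2*π*x), the right-hand side is ∫_0^3/2 (4*sin(2*π*x)) v dx.


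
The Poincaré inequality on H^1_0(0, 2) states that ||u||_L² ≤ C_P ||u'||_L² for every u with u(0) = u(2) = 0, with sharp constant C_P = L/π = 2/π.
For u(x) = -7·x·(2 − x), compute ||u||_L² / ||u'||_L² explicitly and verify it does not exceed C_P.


||u||_L² / ||u'||_L² = sqrt(10)/5 < C_P = 2/π.

u(x) = -7·x·(2 − x), so u'(x) = 14*x - 14.
u(x) = -7·x·(2 − x) vanishes at x = 0 and x = 2, so u ∈ H^1_0(0, 2). Differentiate via the product rule and integrate the resulting polynomials term by term.
  ∫_0^2 u² dx = ∫_0^2 (49*x^4 - 196*x^3 + 196*x^2) dx. Term by term:
    ∫_0^2 49*x^4 dx = 1568/5;  ∫_0^2 -196*x^3 dx = -784;  ∫_0^2 196*x^2 dx = 1568/3.
  Sum: 1568/5 − 784 + 1568/3 = 784/15.
  ∫_0^2 (u')² dx = ∫_0^2 (196*x^2 - 392*x + 196) dx. Term by term:
    ∫_0^2 196*x^2 dx = 1568/3;  ∫_0^2 -392*x dx = -784;  ∫_0^2 196 dx = 392.
  Sum: 1568/3 − 784 + 392 = 392/3.
∫_0^2 u² dx = 784/15, so ||u||_L² = 28*sqrt(15)/15.
∫_0^2 (u')² dx = 392/3, so ||u'||_L² = 14*sqrt(6)/3.
Ratio ||u||_L² / ||u'||_L² = sqrt(10)/5.
Sharp Poincaré constant on H^1_0(0, 2) is C_P = L/π = 2/π, achieved by sin(π/2·x).
A polynomial bump cannot attain the sharp Poincaré constant (only the first sine eigenfunction does), so the ratio is strictly less than C_P, consistent with ||u||_L² ≤ C_P ||u'||_L².


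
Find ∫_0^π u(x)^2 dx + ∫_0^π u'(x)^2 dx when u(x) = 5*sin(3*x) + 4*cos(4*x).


||u||_{H^1(0,π)}^2 = -4080/7 + 261*π

u'(x) = -16*sin(4*x) + 15*cos(3*x).
Expand u² and (u')² and integrate term by term on (0, π), using: for integers n ≥ 1, ∫_0^π sin²(nx) dx = ∫_0^π cos²(nx) dx = π/2; for n ≠ n', ∫_0^π sin(nx)sin(n'x) dx = ∫_0^π cos(nx)cos(n'x) dx = 0; and by product-to-sum, ∫_0^π sin(nx)cos(n'x) dx = ½∫_0^π [sin((n+n')x) + sin((n−n')x)] dx, which is 0 when n+n' is even and 2n/(n²−n'²) when n+n' is odd (it need not vanish on (0, π)).
  u² squared terms: (4)²·∫cos(4x)² dx = 16·π/2 = 8*π;  (5)²·∫sin(3x)² dx = 25·π/2 = 25*π/2.
  u² cross terms: 2·(4)·(5)·∫cos(4x)·sin(3x) dx = 40·(-6/7) = -240/7.
  So ∫_0^π u² dx = 8*π + 25*π/2 − 240/7 = -240/7 + 41*π/2.
  (u')² squared terms: (-16)²·∫sin(4x)² dx = 256·π/2 = 128*π;  (15)²·∫cos(3x)² dx = 225·π/2 = 225*π/2.
  (u')² cross terms: 2·(-16)·(15)·∫sin(4x)·cos(3x) dx = -480·(8/7) = -3840/7.
  So ∫_0^π (u')² dx = 128*π + 225*π/2 − 3840/7 = -3840/7 + 481*π/2.
||u||_{H^1}^2 = (-240/7 + 41*π/2) + (-3840/7 + 481*π/2) = -4080/7 + 261*π.


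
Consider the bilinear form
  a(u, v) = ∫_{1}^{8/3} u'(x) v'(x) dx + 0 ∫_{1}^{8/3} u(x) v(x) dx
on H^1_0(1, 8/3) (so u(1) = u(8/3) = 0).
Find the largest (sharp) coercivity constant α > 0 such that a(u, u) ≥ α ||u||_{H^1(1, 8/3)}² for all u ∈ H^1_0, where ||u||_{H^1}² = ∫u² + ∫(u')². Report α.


α = 9*π^2/(25 + 9*π^2)

Coercivity of a(·,·) on H^1_0(1, 8/3) means a(u, u) ≥ α ||u||_{H^1}² for every u ∈ H^1_0.
The interval has length L = 5/3, and Poincaré/coercivity depend only on L. Here a(u, u) = ∫(u')² + (0)·∫u².
Here c = 0, so a(u,u) = ∫(u')² alone. The condition a(u,u) ≥ α||u||_{H^1}² reads (1−α)∫(u')² ≥ (α−c)∫u². Any admissible α is ≤ 1 (rapidly oscillating u have ∫u²/∫(u')² → 0), and α = 1 would force 0 ≥ (1−c)∫u², impossible since c < 1; so 1−α > 0. By the sharp Poincaré inequality on H^1_0 of an interval of length L, ∫(u')² ≥ (π/L)²∫u² with equality for the first sine mode sin(π(x−x₀)/L) (x₀ the left endpoint), so the inequality holds for all u iff (1−α)(π/L)² ≥ α − c, i.e. α ≤ ((π/L)² + c)/((π/L)² + 1) = (1 + c(L/π)²)/(1 + (L/π)²). (Direct route, valid since c ≤ 0: Poincaré gives c∫u² ≥ c(L/π)²∫(u')², so a(u,u) ≥ (1 + c(L/π)²)∫(u')², while ||u||_{H^1}² ≤ (1 + (L/π)²)∫(u')²; dividing yields the same α.) With (π/L)² = 9*π^2/25 and c = 0, the largest admissible constant is α = ((π/L)² + c)/((π/L)² + 1).
Simplifying, α = 9*π^2/(25 + 9*π^2).


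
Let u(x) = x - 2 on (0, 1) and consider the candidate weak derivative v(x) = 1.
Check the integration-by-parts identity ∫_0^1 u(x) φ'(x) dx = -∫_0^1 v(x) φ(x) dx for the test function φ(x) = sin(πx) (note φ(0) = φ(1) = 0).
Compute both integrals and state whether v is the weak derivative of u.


LHS = -2/π, RHS = -2/π. Yes, v = u' weakly.

u(x) = x - 2, classical derivative u'(x) = 1.
φ(x) = sin(πx), so φ'(x) = π*cos(π*x).
Note φ(0) = φ(1) = 0, so the boundary term u·φ vanishes.
LHS = ∫_0^1 u(x) φ'(x) dx = ∫_0^1 (π*x*cos(π*x) - 2*π*cos(π*x)) dx. Term by term:
  ∫_0^1 -2*π*cos(π*x) dx = 0;  ∫_0^1 π*x*cos(π*x) dx = -2/π.
Sum: 0 − 2/π = -2/π.
So LHS = -2/π.
∫_0^1 v(x) φ(x) dx = ∫_0^1 (sin(π*x)) dx. Term by term:
  ∫_0^1 sin(π*x) dx = 2/π.
So RHS = -∫_0^1 v(x) φ(x) dx = -2/π.
LHS = RHS, so the identity holds for this test φ.
Moreover u is smooth here and v(x) = u'(x) = 1 pointwise, so the identity holds for every test function. Hence v is the weak derivative of u.


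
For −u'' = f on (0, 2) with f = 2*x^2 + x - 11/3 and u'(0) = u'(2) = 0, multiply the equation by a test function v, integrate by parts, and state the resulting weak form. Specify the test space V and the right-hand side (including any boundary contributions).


V = H^1(0, 2) (no boundary constraint on v; u is determined up to an additive constant); weak form: ∫_0^2 u'v' dx = ∫_0^2 (2*x^2 + x - 11/3) v dx for all v ∈ V.

Multiply both sides by a test function v and integrate from 0 to 2:
  ∫_0^2 −u''(x) v(x) dx = ∫_0^2 f(x) v(x) dx.
Integrate the LHS by parts once:
  ∫_0^2 −u'' v dx = −[u'(x) v(x)]_0^2 + ∫_0^2 u'(x) v'(x) dx.
Thus ∫_0^2 u'(x) v'(x) dx = ∫_0^2 f(x) v(x) dx + [u'(x) v(x)]_0^2.
Choose V so that boundary terms are either known or forced to vanish.
u has homogeneous Neumann: u'(0) = u'(2) = 0. So [u' v]_0^2 = 0·v(2) − 0·v(0) = 0 for any v; take V = H^1(0, 2).
Weak formulation: find u (satisfying any essential BC) such that ∫_0^2 u'(x) v'(x) dx = ∫_0^2 f v dx for all v ∈ V (homogeneous Neumann, so boundary terms vanish).
Substituting f(x) = 2*x^2 + x - 11/3, the right-hand side is ∫_0^2 (2*x^2 + x - 11/3) v dx.
Compatibility check (pure Neumann): taking v ≡ 1 ∈ V gives 0 = ∫_0^2 f dx + (0) − (0), i.e. ∫_0^2 f dx must equal u'(0) − u'(2) = 0. Indeed ∫_0^2 (2*x^2 + x - 11/3) dx = 0, so the data are compatible. The solution is then unique only up to an additive constant (fix it e.g. by requiring ∫_0^2 u dx = 0).


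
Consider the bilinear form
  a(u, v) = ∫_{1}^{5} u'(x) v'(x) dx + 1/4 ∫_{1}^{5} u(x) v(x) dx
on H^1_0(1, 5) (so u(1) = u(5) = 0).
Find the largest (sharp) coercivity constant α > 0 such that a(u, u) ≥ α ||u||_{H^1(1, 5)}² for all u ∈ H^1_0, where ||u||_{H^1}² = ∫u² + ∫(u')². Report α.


α = (4 + π^2)/(π^2 + 16)

Coercivity of a(·,·) on H^1_0(1, 5) means a(u, u) ≥ α ||u||_{H^1}² for every u ∈ H^1_0.
The interval has length L = 4, and Poincaré/coercivity depend only on L. Here a(u, u) = ∫(u')² + (1/4)·∫u².
Here 0 < c = 1/4 < 1. The condition a(u,u) ≥ α||u||_{H^1}² reads (1−α)∫(u')² ≥ (α−c)∫u². Any admissible α is ≤ 1 (rapidly oscillating u have ∫u²/∫(u')² → 0), and α = 1 would force 0 ≥ (1−c)∫u², impossible since c < 1; so 1−α > 0. By the sharp Poincaré inequality on H^1_0 of an interval of length L, ∫(u')² ≥ (π/L)²∫u² with equality for the first sine mode sin(π(x−x₀)/L) (x₀ the left endpoint), so the inequality holds for all u iff (1−α)(π/L)² ≥ α − c, i.e. α ≤ ((π/L)² + c)/((π/L)² + 1) = (1 + c(L/π)²)/(1 + (L/π)²). With (π/L)² = π^2/16 and c = 1/4, the largest admissible constant is α = ((π/L)² + c)/((π/L)² + 1).
Simplifying, α = (4 + π^2)/(π^2 + 16).


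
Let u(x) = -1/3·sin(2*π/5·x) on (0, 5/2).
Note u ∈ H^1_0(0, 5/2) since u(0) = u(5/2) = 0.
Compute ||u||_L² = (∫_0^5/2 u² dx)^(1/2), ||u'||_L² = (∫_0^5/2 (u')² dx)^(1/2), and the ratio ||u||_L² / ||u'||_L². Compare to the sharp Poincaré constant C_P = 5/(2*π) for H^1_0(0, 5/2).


||u||_L² / ||u'||_L² = 5/(2*π) = C_P.

u(x) = -1/3·sin(2*π/5·x), so u'(x) = -2*π*cos(2*π*x/5)/15.
Writing u(x) = A·sin(kπx/L) with A = -1/3 and k = 1, use ∫_0^L sin²(kπx/L) dx = L/2 and ∫_0^L cos²(kπx/L) dx = L/2.
u² = 1/9·sin²(2*π/5·x) and (u')² = 4*π^2/225·cos²(2*π/5·x), and each of sin², cos² integrates to L/2 = 5/4 over (0, 5/2).
∫_0^5/2 u² dx = 5/36, so ||u||_L² = sqrt(5)/6.
∫_0^5/2 (u')² dx = π^2/45, so ||u'||_L² = sqrt(5)*π/15.
Ratio ||u||_L² / ||u'||_L² = 5/(2*π).
Sharp Poincaré constant on H^1_0(0, 5/2) is C_P = L/π = 5/(2*π), achieved by sin(2*π/5·x).
This is the k = 1 eigenfunction (up to amplitude), so the ratio equals the sharp Poincaré constant exactly.
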